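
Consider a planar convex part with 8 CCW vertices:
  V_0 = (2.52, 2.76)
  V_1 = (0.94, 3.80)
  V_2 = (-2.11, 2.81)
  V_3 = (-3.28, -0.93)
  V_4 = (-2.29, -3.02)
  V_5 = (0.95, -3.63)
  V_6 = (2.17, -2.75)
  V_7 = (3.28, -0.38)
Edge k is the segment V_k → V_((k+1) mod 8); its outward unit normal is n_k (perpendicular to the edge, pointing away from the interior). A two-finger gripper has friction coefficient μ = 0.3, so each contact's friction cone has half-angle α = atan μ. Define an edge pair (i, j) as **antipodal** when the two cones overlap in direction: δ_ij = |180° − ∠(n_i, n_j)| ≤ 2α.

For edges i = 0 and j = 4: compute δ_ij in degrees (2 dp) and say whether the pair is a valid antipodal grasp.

δ = 22.69°, valid

α = atan 0.3 = 16.70°;  2α = 33.40°
edge 0: e_0 = (-1.58, +1.04);  n_0 = (+0.5498, +0.8353)
edge 4: e_4 = (+3.24, -0.61);  n_4 = (-0.1850, -0.9827)
∠(n_0, n_4) = 157.31°
δ = |180° − 157.31°| = 22.69°
22.69° ≤ 2α = 33.40°  →  valid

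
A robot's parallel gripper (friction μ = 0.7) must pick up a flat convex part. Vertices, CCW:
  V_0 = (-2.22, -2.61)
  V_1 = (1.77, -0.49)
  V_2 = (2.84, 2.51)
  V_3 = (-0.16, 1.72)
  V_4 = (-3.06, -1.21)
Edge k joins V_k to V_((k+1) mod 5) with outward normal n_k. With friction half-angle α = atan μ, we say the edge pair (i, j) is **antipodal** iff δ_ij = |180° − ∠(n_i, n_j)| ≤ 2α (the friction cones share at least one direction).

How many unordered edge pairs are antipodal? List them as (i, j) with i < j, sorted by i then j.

count = 5; pairs: (0,2), (0,3), (1,2), (1,3), (1,4)

α = atan 0.7 = 34.99°;  2α = 69.98°
n_0 = (+0.4692, -0.8831)
n_1 = (+0.9419, -0.3359)
n_2 = (-0.2547, +0.9670)
n_3 = (-0.7107, +0.7035)
n_4 = (-0.8575, -0.5145)
  (0,1): δ = 137.61°  ·
  (0,2): δ = 13.23°  ✓
  (0,3): δ = 17.31°  ✓
  (0,4): δ = 92.98°  ·
  (1,2): δ = 55.62°  ✓
  (1,3): δ = 25.08°  ✓
  (1,4): δ = 50.59°  ✓
  (2,3): δ = 149.46°  ·
  (2,4): δ = 73.79°  ·
  (3,4): δ = 104.33°  ·
antipodal pairs: 5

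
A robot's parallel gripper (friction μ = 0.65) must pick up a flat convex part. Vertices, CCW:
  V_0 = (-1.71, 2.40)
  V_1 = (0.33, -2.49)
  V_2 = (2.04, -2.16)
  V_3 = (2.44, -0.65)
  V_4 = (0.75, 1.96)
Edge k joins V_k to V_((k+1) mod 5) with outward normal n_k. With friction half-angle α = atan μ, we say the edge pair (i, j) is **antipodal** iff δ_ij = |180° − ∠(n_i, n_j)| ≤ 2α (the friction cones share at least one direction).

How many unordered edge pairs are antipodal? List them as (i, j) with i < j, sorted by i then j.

count = 4; pairs: (0,2), (0,3), (0,4), (1,4)

α = atan 0.65 = 33.02°;  2α = 66.05°
n_0 = (-0.9229, -0.3850)
n_1 = (+0.1895, -0.9819)
n_2 = (+0.9667, -0.2561)
n_3 = (+0.8394, +0.5435)
n_4 = (+0.1761, +0.9844)
  (0,1): δ = 101.72°  ·
  (0,2): δ = 37.48°  ✓
  (0,3): δ = 10.28°  ✓
  (0,4): δ = 57.21°  ✓
  (1,2): δ = 115.76°  ·
  (1,3): δ = 68.00°  ·
  (1,4): δ = 21.06°  ✓
  (2,3): δ = 132.24°  ·
  (2,4): δ = 85.30°  ·
  (3,4): δ = 133.06°  ·
antipodal pairs: 4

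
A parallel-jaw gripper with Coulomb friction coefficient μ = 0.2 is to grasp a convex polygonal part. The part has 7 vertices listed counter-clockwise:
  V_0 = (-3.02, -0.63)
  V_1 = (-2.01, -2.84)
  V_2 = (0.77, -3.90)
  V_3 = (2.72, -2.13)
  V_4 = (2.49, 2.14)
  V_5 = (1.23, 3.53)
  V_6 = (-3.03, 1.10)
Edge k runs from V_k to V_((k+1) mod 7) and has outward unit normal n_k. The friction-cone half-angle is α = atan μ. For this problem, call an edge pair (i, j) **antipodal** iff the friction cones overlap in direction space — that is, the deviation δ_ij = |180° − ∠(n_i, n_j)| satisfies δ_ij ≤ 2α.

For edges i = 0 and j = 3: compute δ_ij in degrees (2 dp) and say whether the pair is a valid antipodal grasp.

δ = 21.48°, valid

α = atan 0.2 = 11.31°;  2α = 22.62°
edge 0: e_0 = (+1.01, -2.21);  n_0 = (-0.9095, -0.4157)
edge 3: e_3 = (-0.23, +4.27);  n_3 = (+0.9986, +0.0538)
∠(n_0, n_3) = 158.52°
δ = |180° − 158.52°| = 21.48°
21.48° ≤ 2α = 22.62°  →  valid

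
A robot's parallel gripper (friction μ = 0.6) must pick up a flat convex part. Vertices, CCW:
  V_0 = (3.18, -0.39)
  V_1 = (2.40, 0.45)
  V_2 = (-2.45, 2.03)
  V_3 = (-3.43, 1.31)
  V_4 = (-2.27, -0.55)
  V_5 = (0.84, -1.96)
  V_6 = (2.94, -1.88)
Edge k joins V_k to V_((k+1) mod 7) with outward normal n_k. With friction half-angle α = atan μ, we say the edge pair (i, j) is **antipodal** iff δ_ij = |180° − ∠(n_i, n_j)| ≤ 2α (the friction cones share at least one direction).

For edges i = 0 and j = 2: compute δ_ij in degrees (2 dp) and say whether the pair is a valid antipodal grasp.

α = atan 0.6 = 30.96°;  2α = 61.93°
edge 0: e_0 = (-0.78, +0.84);  n_0 = (+0.7328, +0.6805)
edge 2: e_2 = (-0.98, -0.72);  n_2 = (-0.5921, +0.8059)
∠(n_0, n_2) = 83.43°
δ = |180° − 83.43°| = 96.57°
96.57° > 2α = 61.93°  →  invalid

δ = 96.57°, invalid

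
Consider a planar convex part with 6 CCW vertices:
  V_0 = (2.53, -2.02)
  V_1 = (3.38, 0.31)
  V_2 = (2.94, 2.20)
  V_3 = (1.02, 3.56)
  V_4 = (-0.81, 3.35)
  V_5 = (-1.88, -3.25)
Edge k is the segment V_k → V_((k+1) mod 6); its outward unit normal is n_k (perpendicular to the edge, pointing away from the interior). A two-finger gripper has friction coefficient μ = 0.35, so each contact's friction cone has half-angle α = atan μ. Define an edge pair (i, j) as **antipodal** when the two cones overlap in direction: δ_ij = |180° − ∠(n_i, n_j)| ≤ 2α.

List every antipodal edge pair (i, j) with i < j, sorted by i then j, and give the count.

α = atan 0.35 = 19.29°;  2α = 38.58°
n_0 = (+0.9394, -0.3427)
n_1 = (+0.9740, +0.2267)
n_2 = (+0.5780, +0.8160)
n_3 = (-0.1140, +0.9935)
n_4 = (-0.9871, +0.1600)
n_5 = (+0.2687, -0.9632)
  (0,1): δ = 146.85°  ·
  (0,2): δ = 105.27°  ·
  (0,3): δ = 63.41°  ·
  (0,4): δ = 10.83°  ✓
  (0,5): δ = 125.63°  ·
  (1,2): δ = 138.42°  ·
  (1,3): δ = 96.56°  ·
  (1,4): δ = 22.31°  ✓
  (1,5): δ = 92.48°  ·
  (2,3): δ = 138.14°  ·
  (2,4): δ = 63.90°  ·
  (2,5): δ = 50.90°  ·
  (3,4): δ = 105.76°  ·
  (3,5): δ = 9.04°  ✓
  (4,5): δ = 65.21°  ·
antipodal pairs: 3

count = 3; pairs: (0,4), (1,4), (3,5)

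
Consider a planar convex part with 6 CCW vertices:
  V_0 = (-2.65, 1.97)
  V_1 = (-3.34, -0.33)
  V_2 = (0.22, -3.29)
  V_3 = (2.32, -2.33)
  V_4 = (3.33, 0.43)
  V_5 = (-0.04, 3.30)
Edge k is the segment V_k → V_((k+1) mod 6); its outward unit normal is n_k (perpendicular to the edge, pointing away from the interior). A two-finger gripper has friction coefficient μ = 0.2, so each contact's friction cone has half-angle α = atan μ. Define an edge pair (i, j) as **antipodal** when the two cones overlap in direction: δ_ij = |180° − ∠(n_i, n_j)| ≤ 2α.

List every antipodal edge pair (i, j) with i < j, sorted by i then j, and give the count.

count = 3; pairs: (0,3), (1,4), (2,5)

α = atan 0.2 = 11.31°;  2α = 22.62°
n_0 = (-0.9578, +0.2873)
n_1 = (-0.6393, -0.7689)
n_2 = (+0.4158, -0.9095)
n_3 = (+0.9391, -0.3437)
n_4 = (+0.6484, +0.7613)
n_5 = (-0.4540, +0.8910)
  (0,1): δ = 113.04°  ·
  (0,2): δ = 48.73°  ·
  (0,3): δ = 3.40°  ✓
  (0,4): δ = 66.28°  ·
  (0,5): δ = 133.70°  ·
  (1,2): δ = 115.69°  ·
  (1,3): δ = 70.36°  ·
  (1,4): δ = 0.68°  ✓
  (1,5): δ = 66.74°  ·
  (2,3): δ = 134.67°  ·
  (2,4): δ = 64.99°  ·
  (2,5): δ = 2.44°  ✓
  (3,4): δ = 110.32°  ·
  (3,5): δ = 42.90°  ·
  (4,5): δ = 112.58°  ·
antipodal pairs: 3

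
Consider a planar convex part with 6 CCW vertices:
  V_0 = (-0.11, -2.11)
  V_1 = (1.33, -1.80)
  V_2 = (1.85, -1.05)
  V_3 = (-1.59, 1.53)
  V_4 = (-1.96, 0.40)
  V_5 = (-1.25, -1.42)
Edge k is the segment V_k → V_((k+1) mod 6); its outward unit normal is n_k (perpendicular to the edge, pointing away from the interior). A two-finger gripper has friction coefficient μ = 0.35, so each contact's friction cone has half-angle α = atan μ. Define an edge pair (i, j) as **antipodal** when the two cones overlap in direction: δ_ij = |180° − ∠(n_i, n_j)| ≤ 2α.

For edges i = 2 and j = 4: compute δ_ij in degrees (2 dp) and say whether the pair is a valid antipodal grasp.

α = atan 0.35 = 19.29°;  2α = 38.58°
edge 2: e_2 = (-3.44, +2.58);  n_2 = (+0.6000, +0.8000)
edge 4: e_4 = (+0.71, -1.82);  n_4 = (-0.9316, -0.3634)
∠(n_2, n_4) = 148.18°
δ = |180° − 148.18°| = 31.82°
31.82° ≤ 2α = 38.58°  →  valid

δ = 31.82°, valid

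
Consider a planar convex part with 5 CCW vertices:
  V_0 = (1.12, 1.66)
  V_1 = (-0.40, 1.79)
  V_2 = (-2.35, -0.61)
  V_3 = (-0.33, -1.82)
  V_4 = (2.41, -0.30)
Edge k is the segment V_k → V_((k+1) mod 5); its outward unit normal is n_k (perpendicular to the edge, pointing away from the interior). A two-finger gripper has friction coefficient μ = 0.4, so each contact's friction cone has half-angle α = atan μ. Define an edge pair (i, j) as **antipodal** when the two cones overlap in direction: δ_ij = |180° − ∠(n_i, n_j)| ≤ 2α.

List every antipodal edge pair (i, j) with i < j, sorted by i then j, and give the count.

α = atan 0.4 = 21.80°;  2α = 43.60°
n_0 = (+0.0852, +0.9964)
n_1 = (-0.7761, +0.6306)
n_2 = (-0.5139, -0.8579)
n_3 = (+0.4851, -0.8745)
n_4 = (+0.8353, +0.5498)
  (0,1): δ = 124.21°  ·
  (0,2): δ = 26.03°  ✓
  (0,3): δ = 33.91°  ✓
  (0,4): δ = 128.24°  ·
  (1,2): δ = 81.83°  ·
  (1,3): δ = 21.89°  ✓
  (1,4): δ = 72.45°  ·
  (2,3): δ = 120.06°  ·
  (2,4): δ = 25.73°  ✓
  (3,4): δ = 85.67°  ·
antipodal pairs: 4

count = 4; pairs: (0,2), (0,3), (1,3), (2,4)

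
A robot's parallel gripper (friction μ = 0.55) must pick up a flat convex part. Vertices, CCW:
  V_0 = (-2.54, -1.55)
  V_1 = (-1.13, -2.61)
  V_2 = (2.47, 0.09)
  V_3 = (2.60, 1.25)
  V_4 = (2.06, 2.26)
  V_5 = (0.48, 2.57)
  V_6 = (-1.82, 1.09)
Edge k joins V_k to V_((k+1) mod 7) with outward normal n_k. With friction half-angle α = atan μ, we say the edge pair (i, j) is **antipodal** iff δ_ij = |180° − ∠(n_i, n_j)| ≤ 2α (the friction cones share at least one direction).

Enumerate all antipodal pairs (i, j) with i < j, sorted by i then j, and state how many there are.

count = 8; pairs: (0,3), (0,4), (1,4), (1,5), (1,6), (2,5), (2,6), (3,6)

α = atan 0.55 = 28.81°;  2α = 57.62°
n_0 = (-0.6009, -0.7993)
n_1 = (+0.6000, -0.8000)
n_2 = (+0.9938, -0.1114)
n_3 = (+0.8819, +0.4715)
n_4 = (+0.1925, +0.9813)
n_5 = (-0.5411, +0.8409)
n_6 = (-0.9648, +0.2631)
  (0,1): δ = 106.20°  ·
  (0,2): δ = 59.46°  ·
  (0,3): δ = 24.93°  ✓
  (0,4): δ = 25.83°  ✓
  (0,5): δ = 69.70°  ·
  (0,6): δ = 111.68°  ·
  (1,2): δ = 133.26°  ·
  (1,3): δ = 98.74°  ·
  (1,4): δ = 47.97°  ✓
  (1,5): δ = 4.11°  ✓
  (1,6): δ = 37.87°  ✓
  (2,3): δ = 145.47°  ·
  (2,4): δ = 94.71°  ·
  (2,5): δ = 50.85°  ✓
  (2,6): δ = 8.86°  ✓
  (3,4): δ = 129.23°  ·
  (3,5): δ = 85.37°  ·
  (3,6): δ = 43.39°  ✓
  (4,5): δ = 136.14°  ·
  (4,6): δ = 94.15°  ·
  (5,6): δ = 138.02°  ·
antipodal pairs: 8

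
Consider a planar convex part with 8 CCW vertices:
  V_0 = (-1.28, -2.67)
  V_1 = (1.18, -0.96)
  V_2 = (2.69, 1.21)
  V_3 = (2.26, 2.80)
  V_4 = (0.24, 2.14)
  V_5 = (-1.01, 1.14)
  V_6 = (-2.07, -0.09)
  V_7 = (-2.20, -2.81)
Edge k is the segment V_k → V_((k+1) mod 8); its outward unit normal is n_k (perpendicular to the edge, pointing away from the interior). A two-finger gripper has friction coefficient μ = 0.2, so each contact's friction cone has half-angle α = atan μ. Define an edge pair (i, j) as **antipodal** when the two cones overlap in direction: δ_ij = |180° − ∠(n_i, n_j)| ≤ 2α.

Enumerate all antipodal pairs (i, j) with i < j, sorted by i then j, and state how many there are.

α = atan 0.2 = 11.31°;  2α = 22.62°
n_0 = (+0.5708, -0.8211)
n_1 = (+0.8208, -0.5712)
n_2 = (+0.9653, +0.2611)
n_3 = (-0.3106, +0.9505)
n_4 = (-0.6247, +0.7809)
n_5 = (-0.7575, +0.6528)
n_6 = (-0.9989, +0.0477)
n_7 = (+0.1504, -0.9886)
  (0,1): δ = 159.64°  ·
  (0,2): δ = 109.67°  ·
  (0,3): δ = 16.71°  ✓
  (0,4): δ = 3.86°  ✓
  (0,5): δ = 14.44°  ✓
  (0,6): δ = 52.46°  ·
  (0,7): δ = 153.85°  ·
  (1,2): δ = 130.03°  ·
  (1,3): δ = 37.07°  ·
  (1,4): δ = 16.51°  ✓
  (1,5): δ = 5.92°  ✓
  (1,6): δ = 32.10°  ·
  (1,7): δ = 133.48°  ·
  (2,3): δ = 87.04°  ·
  (2,4): δ = 66.47°  ·
  (2,5): δ = 55.89°  ·
  (2,6): δ = 17.87°  ✓
  (2,7): δ = 83.52°  ·
  (3,4): δ = 159.43°  ·
  (3,5): δ = 148.85°  ·
  (3,6): δ = 110.83°  ·
  (3,7): δ = 9.44°  ✓
  (4,5): δ = 169.41°  ·
  (4,6): δ = 131.40°  ·
  (4,7): δ = 30.01°  ·
  (5,6): δ = 141.98°  ·
  (5,7): δ = 40.59°  ·
  (6,7): δ = 78.61°  ·
antipodal pairs: 7

count = 7; pairs: (0,3), (0,4), (0,5), (1,4), (1,5), (2,6), (3,7)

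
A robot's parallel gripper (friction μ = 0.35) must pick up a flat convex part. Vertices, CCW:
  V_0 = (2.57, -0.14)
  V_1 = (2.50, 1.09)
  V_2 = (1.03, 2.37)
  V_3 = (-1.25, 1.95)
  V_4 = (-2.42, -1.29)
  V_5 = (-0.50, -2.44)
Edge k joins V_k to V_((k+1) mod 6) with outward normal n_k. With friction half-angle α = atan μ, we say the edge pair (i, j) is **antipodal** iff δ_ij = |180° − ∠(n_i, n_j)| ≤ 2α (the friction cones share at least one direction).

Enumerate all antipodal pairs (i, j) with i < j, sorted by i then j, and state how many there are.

count = 4; pairs: (0,3), (1,4), (2,5), (3,5)

α = atan 0.35 = 19.29°;  2α = 38.58°
n_0 = (+0.9984, +0.0568)
n_1 = (+0.6567, +0.7542)
n_2 = (-0.1812, +0.9835)
n_3 = (-0.9406, +0.3396)
n_4 = (-0.5138, -0.8579)
n_5 = (+0.5996, -0.8003)
  (0,1): δ = 134.30°  ·
  (0,2): δ = 82.82°  ·
  (0,3): δ = 23.11°  ✓
  (0,4): δ = 55.82°  ·
  (0,5): δ = 123.58°  ·
  (1,2): δ = 128.51°  ·
  (1,3): δ = 68.81°  ·
  (1,4): δ = 10.13°  ✓
  (1,5): δ = 77.89°  ·
  (2,3): δ = 120.29°  ·
  (2,4): δ = 41.36°  ·
  (2,5): δ = 26.40°  ✓
  (3,4): δ = 101.06°  ·
  (3,5): δ = 33.30°  ✓
  (4,5): δ = 112.24°  ·
antipodal pairs: 4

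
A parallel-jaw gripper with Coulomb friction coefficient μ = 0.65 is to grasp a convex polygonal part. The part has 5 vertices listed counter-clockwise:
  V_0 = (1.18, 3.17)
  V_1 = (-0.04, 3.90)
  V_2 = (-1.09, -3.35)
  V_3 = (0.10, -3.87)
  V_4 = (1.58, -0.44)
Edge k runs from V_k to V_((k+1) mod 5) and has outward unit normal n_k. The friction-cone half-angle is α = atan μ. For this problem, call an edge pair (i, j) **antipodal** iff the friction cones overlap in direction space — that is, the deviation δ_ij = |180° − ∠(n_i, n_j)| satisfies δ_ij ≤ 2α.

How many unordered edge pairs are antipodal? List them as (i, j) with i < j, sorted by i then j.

count = 4; pairs: (0,2), (1,3), (1,4), (2,4)

α = atan 0.65 = 33.02°;  2α = 66.05°
n_0 = (+0.5135, +0.8581)
n_1 = (-0.9897, +0.1433)
n_2 = (-0.4004, -0.9163)
n_3 = (+0.9182, -0.3962)
n_4 = (+0.9939, +0.1101)
  (0,1): δ = 67.35°  ·
  (0,2): δ = 7.29°  ✓
  (0,3): δ = 97.56°  ·
  (0,4): δ = 127.22°  ·
  (1,2): δ = 105.36°  ·
  (1,3): δ = 15.10°  ✓
  (1,4): δ = 14.56°  ✓
  (2,3): δ = 89.74°  ·
  (2,4): δ = 60.07°  ✓
  (3,4): δ = 150.34°  ·
antipodal pairs: 4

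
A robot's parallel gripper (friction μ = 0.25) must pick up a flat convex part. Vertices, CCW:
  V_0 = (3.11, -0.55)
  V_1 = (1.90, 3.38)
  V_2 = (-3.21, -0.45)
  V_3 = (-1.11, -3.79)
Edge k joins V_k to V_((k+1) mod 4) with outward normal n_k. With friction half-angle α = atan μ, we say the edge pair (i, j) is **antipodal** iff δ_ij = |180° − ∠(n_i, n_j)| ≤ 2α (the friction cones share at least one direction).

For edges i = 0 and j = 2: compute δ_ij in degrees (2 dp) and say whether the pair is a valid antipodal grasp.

δ = 15.05°, valid

α = atan 0.25 = 14.04°;  2α = 28.07°
edge 0: e_0 = (-1.21, +3.93);  n_0 = (+0.9557, +0.2943)
edge 2: e_2 = (+2.10, -3.34);  n_2 = (-0.8466, -0.5323)
∠(n_0, n_2) = 164.95°
δ = |180° − 164.95°| = 15.05°
15.05° ≤ 2α = 28.07°  →  valid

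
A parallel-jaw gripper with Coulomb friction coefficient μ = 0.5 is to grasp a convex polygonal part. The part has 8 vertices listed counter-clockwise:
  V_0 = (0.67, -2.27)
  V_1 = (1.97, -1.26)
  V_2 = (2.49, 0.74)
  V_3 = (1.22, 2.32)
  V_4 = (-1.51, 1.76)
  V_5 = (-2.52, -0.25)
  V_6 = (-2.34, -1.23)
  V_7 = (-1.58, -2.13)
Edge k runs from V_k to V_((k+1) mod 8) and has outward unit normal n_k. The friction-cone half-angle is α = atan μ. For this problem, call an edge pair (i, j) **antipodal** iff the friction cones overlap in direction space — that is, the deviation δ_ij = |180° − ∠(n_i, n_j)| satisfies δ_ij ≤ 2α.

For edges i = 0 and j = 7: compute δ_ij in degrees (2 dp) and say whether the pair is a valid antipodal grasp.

δ = 138.60°, invalid

α = atan 0.5 = 26.57°;  2α = 53.13°
edge 0: e_0 = (+1.30, +1.01);  n_0 = (+0.6135, -0.7897)
edge 7: e_7 = (+2.25, -0.14);  n_7 = (-0.0621, -0.9981)
∠(n_0, n_7) = 41.40°
δ = |180° − 41.40°| = 138.60°
138.60° > 2α = 53.13°  →  invalid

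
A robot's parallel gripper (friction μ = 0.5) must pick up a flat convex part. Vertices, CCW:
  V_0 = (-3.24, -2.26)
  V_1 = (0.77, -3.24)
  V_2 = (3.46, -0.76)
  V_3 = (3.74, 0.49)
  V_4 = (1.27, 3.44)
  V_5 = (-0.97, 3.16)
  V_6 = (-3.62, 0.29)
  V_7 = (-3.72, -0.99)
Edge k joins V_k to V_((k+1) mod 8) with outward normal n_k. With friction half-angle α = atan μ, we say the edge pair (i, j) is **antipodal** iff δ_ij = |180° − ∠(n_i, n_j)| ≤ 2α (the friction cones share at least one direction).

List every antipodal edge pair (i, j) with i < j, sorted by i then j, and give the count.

α = atan 0.5 = 26.57°;  2α = 53.13°
n_0 = (-0.2374, -0.9714)
n_1 = (+0.6778, -0.7352)
n_2 = (+0.9758, -0.2186)
n_3 = (+0.7667, +0.6420)
n_4 = (-0.1240, +0.9923)
n_5 = (-0.7347, +0.6784)
n_6 = (-0.9970, +0.0779)
n_7 = (-0.9354, -0.3535)
  (0,1): δ = 123.59°  ·
  (0,2): δ = 88.89°  ·
  (0,3): δ = 36.33°  ✓
  (0,4): δ = 20.86°  ✓
  (0,5): δ = 61.02°  ·
  (0,6): δ = 99.27°  ·
  (0,7): δ = 124.44°  ·
  (1,2): δ = 145.30°  ·
  (1,3): δ = 92.73°  ·
  (1,4): δ = 35.55°  ✓
  (1,5): δ = 4.61°  ✓
  (1,6): δ = 42.86°  ✓
  (1,7): δ = 68.03°  ·
  (2,3): δ = 127.44°  ·
  (2,4): δ = 70.25°  ·
  (2,5): δ = 30.09°  ✓
  (2,6): δ = 8.16°  ✓
  (2,7): δ = 33.33°  ✓
  (3,4): δ = 122.81°  ·
  (3,5): δ = 82.66°  ·
  (3,6): δ = 44.41°  ✓
  (3,7): δ = 19.23°  ✓
  (4,5): δ = 139.84°  ·
  (4,6): δ = 101.59°  ·
  (4,7): δ = 76.42°  ·
  (5,6): δ = 141.75°  ·
  (5,7): δ = 116.58°  ·
  (6,7): δ = 154.83°  ·
antipodal pairs: 10

count = 10; pairs: (0,3), (0,4), (1,4), (1,5), (1,6), (2,5), (2,6), (2,7), (3,6), (3,7)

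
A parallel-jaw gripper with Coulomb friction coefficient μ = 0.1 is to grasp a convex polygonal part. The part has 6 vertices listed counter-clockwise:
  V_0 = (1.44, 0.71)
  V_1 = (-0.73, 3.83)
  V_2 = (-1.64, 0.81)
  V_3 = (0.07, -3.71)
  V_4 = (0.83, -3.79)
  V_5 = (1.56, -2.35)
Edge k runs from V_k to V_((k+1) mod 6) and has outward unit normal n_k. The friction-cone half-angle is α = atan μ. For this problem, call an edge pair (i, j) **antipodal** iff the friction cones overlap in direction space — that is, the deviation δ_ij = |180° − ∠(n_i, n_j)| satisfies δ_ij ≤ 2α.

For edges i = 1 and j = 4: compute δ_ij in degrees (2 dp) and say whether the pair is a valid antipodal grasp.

δ = 10.11°, valid

α = atan 0.1 = 5.71°;  2α = 11.42°
edge 1: e_1 = (-0.91, -3.02);  n_1 = (-0.9575, +0.2885)
edge 4: e_4 = (+0.73, +1.44);  n_4 = (+0.8919, -0.4522)
∠(n_1, n_4) = 169.89°
δ = |180° − 169.89°| = 10.11°
10.11° ≤ 2α = 11.42°  →  valid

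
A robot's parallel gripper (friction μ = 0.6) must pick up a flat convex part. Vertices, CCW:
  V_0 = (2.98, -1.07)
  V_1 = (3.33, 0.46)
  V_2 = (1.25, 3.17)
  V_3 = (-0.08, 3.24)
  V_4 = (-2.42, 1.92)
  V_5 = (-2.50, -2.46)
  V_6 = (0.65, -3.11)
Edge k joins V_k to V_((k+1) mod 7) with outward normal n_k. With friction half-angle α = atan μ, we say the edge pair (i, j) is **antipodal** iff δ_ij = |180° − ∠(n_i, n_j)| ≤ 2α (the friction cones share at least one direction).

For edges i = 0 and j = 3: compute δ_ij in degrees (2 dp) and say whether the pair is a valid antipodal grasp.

α = atan 0.6 = 30.96°;  2α = 61.93°
edge 0: e_0 = (+0.35, +1.53);  n_0 = (+0.9748, -0.2230)
edge 3: e_3 = (-2.34, -1.32);  n_3 = (-0.4913, +0.8710)
∠(n_0, n_3) = 132.31°
δ = |180° − 132.31°| = 47.69°
47.69° ≤ 2α = 61.93°  →  valid

δ = 47.69°, valid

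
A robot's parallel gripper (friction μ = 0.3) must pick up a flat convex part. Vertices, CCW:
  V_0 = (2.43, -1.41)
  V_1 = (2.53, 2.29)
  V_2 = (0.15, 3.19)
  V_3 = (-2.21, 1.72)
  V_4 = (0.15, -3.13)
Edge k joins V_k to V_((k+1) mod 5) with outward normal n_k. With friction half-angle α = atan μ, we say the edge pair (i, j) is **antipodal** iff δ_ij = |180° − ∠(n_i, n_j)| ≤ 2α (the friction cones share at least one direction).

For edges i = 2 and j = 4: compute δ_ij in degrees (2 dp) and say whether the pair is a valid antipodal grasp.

α = atan 0.3 = 16.70°;  2α = 33.40°
edge 2: e_2 = (-2.36, -1.47);  n_2 = (-0.5287, +0.8488)
edge 4: e_4 = (+2.28, +1.72);  n_4 = (+0.6022, -0.7983)
∠(n_2, n_4) = 174.89°
δ = |180° − 174.89°| = 5.11°
5.11° ≤ 2α = 33.40°  →  valid

δ = 5.11°, valid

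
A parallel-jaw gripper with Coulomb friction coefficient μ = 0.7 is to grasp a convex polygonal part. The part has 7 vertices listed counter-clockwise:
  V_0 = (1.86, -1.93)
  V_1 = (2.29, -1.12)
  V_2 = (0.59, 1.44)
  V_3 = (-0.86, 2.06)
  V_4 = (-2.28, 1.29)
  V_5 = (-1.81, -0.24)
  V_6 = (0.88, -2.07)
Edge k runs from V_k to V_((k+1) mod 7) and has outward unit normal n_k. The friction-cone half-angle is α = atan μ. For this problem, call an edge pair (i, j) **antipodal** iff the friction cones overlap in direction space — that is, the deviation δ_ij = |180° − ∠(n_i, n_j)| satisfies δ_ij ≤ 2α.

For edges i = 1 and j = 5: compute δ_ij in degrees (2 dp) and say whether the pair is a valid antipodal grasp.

δ = 22.19°, valid

α = atan 0.7 = 34.99°;  2α = 69.98°
edge 1: e_1 = (-1.70, +2.56);  n_1 = (+0.8331, +0.5532)
edge 5: e_5 = (+2.69, -1.83);  n_5 = (-0.5625, -0.8268)
∠(n_1, n_5) = 157.81°
δ = |180° − 157.81°| = 22.19°
22.19° ≤ 2α = 69.98°  →  valid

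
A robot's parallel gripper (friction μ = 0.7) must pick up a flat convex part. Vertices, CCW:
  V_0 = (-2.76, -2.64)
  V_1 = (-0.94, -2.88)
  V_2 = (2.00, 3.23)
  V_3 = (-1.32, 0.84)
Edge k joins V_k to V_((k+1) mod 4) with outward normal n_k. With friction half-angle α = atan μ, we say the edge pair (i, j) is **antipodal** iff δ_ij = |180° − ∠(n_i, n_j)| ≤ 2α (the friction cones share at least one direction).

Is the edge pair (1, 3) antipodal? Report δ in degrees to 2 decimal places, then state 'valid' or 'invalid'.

α = atan 0.7 = 34.99°;  2α = 69.98°
edge 1: e_1 = (+2.94, +6.11);  n_1 = (+0.9011, -0.4336)
edge 3: e_3 = (-1.44, -3.48);  n_3 = (-0.9240, +0.3824)
∠(n_1, n_3) = 176.78°
δ = |180° − 176.78°| = 3.22°
3.22° ≤ 2α = 69.98°  →  valid

δ = 3.22°, valid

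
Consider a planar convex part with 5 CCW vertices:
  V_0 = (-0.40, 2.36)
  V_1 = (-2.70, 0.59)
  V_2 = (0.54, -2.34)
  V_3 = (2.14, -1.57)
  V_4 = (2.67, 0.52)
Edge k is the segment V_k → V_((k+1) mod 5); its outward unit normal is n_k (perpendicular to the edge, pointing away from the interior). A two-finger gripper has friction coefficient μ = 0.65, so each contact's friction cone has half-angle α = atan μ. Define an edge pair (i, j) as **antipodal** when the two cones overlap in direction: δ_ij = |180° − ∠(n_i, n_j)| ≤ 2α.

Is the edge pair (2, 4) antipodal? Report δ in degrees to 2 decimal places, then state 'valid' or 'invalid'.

α = atan 0.65 = 33.02°;  2α = 66.05°
edge 2: e_2 = (+1.60, +0.77);  n_2 = (+0.4336, -0.9011)
edge 4: e_4 = (-3.07, +1.84);  n_4 = (+0.5141, +0.8577)
∠(n_2, n_4) = 123.36°
δ = |180° − 123.36°| = 56.64°
56.64° ≤ 2α = 66.05°  →  valid

δ = 56.64°, valid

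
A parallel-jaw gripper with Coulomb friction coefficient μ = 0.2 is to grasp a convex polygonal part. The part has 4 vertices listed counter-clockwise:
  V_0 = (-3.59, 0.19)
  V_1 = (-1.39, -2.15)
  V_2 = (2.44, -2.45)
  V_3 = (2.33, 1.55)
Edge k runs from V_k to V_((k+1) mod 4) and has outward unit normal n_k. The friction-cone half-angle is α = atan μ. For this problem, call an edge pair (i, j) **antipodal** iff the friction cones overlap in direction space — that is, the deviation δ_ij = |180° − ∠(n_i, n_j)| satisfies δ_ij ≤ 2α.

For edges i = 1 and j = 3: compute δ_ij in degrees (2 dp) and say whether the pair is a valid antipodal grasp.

α = atan 0.2 = 11.31°;  2α = 22.62°
edge 1: e_1 = (+3.83, -0.30);  n_1 = (-0.0781, -0.9969)
edge 3: e_3 = (-5.92, -1.36);  n_3 = (-0.2239, +0.9746)
∠(n_1, n_3) = 162.58°
δ = |180° − 162.58°| = 17.42°
17.42° ≤ 2α = 22.62°  →  valid

δ = 17.42°, valid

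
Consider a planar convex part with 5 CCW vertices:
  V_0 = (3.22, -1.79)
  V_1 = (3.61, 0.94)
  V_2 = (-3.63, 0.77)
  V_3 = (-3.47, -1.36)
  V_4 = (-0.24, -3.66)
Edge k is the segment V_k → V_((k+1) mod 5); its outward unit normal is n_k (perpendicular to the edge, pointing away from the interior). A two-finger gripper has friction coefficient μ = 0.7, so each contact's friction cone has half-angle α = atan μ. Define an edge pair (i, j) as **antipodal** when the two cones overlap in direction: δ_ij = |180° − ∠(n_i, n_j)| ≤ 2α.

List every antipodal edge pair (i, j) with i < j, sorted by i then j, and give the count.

count = 5; pairs: (0,2), (0,3), (1,3), (1,4), (2,4)

α = atan 0.7 = 34.99°;  2α = 69.98°
n_0 = (+0.9899, -0.1414)
n_1 = (-0.0235, +0.9997)
n_2 = (-0.9972, -0.0749)
n_3 = (-0.5800, -0.8146)
n_4 = (+0.4755, -0.8797)
  (0,1): δ = 80.52°  ·
  (0,2): δ = 12.43°  ✓
  (0,3): δ = 62.68°  ✓
  (0,4): δ = 126.52°  ·
  (1,2): δ = 87.05°  ·
  (1,3): δ = 36.80°  ✓
  (1,4): δ = 27.04°  ✓
  (2,3): δ = 129.75°  ·
  (2,4): δ = 65.91°  ✓
  (3,4): δ = 116.16°  ·
antipodal pairs: 5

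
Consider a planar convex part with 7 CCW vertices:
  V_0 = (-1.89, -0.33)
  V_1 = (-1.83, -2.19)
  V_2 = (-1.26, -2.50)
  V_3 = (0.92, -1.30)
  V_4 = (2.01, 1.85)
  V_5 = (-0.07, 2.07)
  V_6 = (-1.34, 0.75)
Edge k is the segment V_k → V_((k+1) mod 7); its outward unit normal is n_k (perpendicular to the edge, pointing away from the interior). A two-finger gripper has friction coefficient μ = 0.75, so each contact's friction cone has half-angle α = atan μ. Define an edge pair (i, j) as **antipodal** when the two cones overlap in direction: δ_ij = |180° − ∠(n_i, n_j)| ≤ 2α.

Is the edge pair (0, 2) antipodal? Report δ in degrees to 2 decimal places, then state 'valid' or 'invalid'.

α = atan 0.75 = 36.87°;  2α = 73.74°
edge 0: e_0 = (+0.06, -1.86);  n_0 = (-0.9995, -0.0322)
edge 2: e_2 = (+2.18, +1.20);  n_2 = (+0.4822, -0.8760)
∠(n_0, n_2) = 116.98°
δ = |180° − 116.98°| = 63.02°
63.02° ≤ 2α = 73.74°  →  valid

δ = 63.02°, valid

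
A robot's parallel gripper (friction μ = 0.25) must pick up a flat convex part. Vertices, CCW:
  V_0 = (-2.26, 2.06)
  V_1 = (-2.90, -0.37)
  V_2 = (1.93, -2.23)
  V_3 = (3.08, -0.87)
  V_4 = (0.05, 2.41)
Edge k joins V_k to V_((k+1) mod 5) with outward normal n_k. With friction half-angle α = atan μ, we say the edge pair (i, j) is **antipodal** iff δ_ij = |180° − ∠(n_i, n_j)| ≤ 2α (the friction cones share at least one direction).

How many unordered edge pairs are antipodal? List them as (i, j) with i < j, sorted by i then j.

count = 2; pairs: (0,2), (1,3)

α = atan 0.25 = 14.04°;  2α = 28.07°
n_0 = (-0.9670, +0.2547)
n_1 = (-0.3594, -0.9332)
n_2 = (+0.7636, -0.6457)
n_3 = (+0.7345, +0.6786)
n_4 = (-0.1498, +0.9887)
  (0,1): δ = 96.31°  ·
  (0,2): δ = 25.46°  ✓
  (0,3): δ = 57.49°  ·
  (0,4): δ = 113.37°  ·
  (1,2): δ = 109.16°  ·
  (1,3): δ = 26.21°  ✓
  (1,4): δ = 29.68°  ·
  (2,3): δ = 97.05°  ·
  (2,4): δ = 41.17°  ·
  (3,4): δ = 124.12°  ·
antipodal pairs: 2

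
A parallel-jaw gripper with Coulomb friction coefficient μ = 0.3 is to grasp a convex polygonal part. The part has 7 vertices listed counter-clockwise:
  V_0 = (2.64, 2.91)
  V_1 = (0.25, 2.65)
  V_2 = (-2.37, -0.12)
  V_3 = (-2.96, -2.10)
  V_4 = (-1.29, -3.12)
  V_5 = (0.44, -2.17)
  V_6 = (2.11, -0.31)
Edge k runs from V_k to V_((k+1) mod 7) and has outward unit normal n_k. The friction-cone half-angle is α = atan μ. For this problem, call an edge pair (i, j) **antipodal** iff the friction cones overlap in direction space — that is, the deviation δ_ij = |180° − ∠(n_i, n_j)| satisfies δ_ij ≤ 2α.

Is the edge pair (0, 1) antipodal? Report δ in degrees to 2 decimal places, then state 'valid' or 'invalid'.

α = atan 0.3 = 16.70°;  2α = 33.40°
edge 0: e_0 = (-2.39, -0.26);  n_0 = (-0.1081, +0.9941)
edge 1: e_1 = (-2.62, -2.77);  n_1 = (-0.7265, +0.6872)
∠(n_0, n_1) = 40.39°
δ = |180° − 40.39°| = 139.61°
139.61° > 2α = 33.40°  →  invalid

δ = 139.61°, invalid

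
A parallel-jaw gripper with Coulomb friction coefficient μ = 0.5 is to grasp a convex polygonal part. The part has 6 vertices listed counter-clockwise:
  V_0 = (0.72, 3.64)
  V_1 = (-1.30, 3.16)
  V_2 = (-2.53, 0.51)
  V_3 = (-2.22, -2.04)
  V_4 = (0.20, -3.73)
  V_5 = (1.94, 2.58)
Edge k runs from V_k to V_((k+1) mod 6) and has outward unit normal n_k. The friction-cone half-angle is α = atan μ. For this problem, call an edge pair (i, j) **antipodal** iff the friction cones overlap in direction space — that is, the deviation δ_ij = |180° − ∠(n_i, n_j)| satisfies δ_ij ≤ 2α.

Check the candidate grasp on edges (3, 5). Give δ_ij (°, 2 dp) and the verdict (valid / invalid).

α = atan 0.5 = 26.57°;  2α = 53.13°
edge 3: e_3 = (+2.42, -1.69);  n_3 = (-0.5726, -0.8199)
edge 5: e_5 = (-1.22, +1.06);  n_5 = (+0.6559, +0.7549)
∠(n_3, n_5) = 173.94°
δ = |180° − 173.94°| = 6.06°
6.06° ≤ 2α = 53.13°  →  valid

δ = 6.06°, valid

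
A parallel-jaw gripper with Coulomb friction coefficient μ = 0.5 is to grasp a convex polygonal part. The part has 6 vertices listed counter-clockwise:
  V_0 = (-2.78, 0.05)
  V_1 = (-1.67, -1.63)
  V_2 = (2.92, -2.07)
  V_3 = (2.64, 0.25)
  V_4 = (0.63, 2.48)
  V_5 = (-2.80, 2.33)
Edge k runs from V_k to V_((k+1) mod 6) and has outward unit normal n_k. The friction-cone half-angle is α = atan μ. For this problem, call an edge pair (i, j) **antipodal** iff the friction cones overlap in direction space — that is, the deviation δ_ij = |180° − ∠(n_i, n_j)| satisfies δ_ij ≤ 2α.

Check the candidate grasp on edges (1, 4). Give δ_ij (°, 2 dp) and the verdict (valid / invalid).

δ = 7.98°, valid

α = atan 0.5 = 26.57°;  2α = 53.13°
edge 1: e_1 = (+4.59, -0.44);  n_1 = (-0.0954, -0.9954)
edge 4: e_4 = (-3.43, -0.15);  n_4 = (-0.0437, +0.9990)
∠(n_1, n_4) = 172.02°
δ = |180° − 172.02°| = 7.98°
7.98° ≤ 2α = 53.13°  →  valid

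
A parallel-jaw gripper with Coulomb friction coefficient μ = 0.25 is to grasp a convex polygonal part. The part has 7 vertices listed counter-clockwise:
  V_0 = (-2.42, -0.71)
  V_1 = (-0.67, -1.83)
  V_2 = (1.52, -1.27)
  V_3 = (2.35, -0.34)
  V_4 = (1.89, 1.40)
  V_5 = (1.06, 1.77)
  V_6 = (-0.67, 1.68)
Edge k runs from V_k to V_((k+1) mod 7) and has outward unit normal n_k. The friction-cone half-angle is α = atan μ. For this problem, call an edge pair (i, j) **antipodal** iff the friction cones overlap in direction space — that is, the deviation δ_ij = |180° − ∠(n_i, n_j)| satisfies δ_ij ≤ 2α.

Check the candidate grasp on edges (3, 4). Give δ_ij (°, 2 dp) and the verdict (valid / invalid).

α = atan 0.25 = 14.04°;  2α = 28.07°
edge 3: e_3 = (-0.46, +1.74);  n_3 = (+0.9668, +0.2556)
edge 4: e_4 = (-0.83, +0.37);  n_4 = (+0.4072, +0.9134)
∠(n_3, n_4) = 51.17°
δ = |180° − 51.17°| = 128.83°
128.83° > 2α = 28.07°  →  invalid

δ = 128.83°, invalid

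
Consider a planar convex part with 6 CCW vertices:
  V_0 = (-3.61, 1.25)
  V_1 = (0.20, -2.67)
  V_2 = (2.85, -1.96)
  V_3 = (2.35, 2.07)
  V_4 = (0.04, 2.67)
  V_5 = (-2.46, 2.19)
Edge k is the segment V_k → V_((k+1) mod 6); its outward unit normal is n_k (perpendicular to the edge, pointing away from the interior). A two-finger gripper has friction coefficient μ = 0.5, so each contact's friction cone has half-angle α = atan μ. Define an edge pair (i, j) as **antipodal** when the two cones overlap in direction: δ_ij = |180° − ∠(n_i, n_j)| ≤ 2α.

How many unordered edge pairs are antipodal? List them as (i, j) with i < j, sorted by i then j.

count = 5; pairs: (0,2), (0,3), (1,3), (1,4), (1,5)

α = atan 0.5 = 26.57°;  2α = 53.13°
n_0 = (-0.7171, -0.6970)
n_1 = (+0.2588, -0.9659)
n_2 = (+0.9924, +0.1231)
n_3 = (+0.2514, +0.9679)
n_4 = (-0.1886, +0.9821)
n_5 = (-0.6329, +0.7743)
  (0,1): δ = 119.19°  ·
  (0,2): δ = 37.11°  ✓
  (0,3): δ = 31.26°  ✓
  (0,4): δ = 56.68°  ·
  (0,5): δ = 85.08°  ·
  (1,2): δ = 97.93°  ·
  (1,3): δ = 29.56°  ✓
  (1,4): δ = 4.13°  ✓
  (1,5): δ = 24.26°  ✓
  (2,3): δ = 111.63°  ·
  (2,4): δ = 86.20°  ·
  (2,5): δ = 57.81°  ·
  (3,4): δ = 154.57°  ·
  (3,5): δ = 126.18°  ·
  (4,5): δ = 151.61°  ·
antipodal pairs: 5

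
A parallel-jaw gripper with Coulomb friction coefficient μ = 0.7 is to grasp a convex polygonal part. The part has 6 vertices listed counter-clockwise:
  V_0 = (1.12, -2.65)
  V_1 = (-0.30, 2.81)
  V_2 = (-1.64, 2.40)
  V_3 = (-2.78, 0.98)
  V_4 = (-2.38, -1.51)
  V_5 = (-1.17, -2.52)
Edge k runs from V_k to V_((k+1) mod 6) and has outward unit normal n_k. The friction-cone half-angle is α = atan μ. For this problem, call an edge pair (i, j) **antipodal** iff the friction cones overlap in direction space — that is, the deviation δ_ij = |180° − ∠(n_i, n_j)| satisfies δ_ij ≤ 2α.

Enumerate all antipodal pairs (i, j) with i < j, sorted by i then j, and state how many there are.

α = atan 0.7 = 34.99°;  2α = 69.98°
n_0 = (+0.9678, +0.2517)
n_1 = (-0.2926, +0.9562)
n_2 = (-0.7798, +0.6260)
n_3 = (-0.9873, -0.1586)
n_4 = (-0.6408, -0.7677)
n_5 = (-0.0567, -0.9984)
  (0,1): δ = 87.57°  ·
  (0,2): δ = 53.34°  ✓
  (0,3): δ = 5.45°  ✓
  (0,4): δ = 35.57°  ✓
  (0,5): δ = 72.17°  ·
  (1,2): δ = 145.77°  ·
  (1,3): δ = 97.89°  ·
  (1,4): δ = 56.86°  ✓
  (1,5): δ = 20.26°  ✓
  (2,3): δ = 132.12°  ·
  (2,4): δ = 91.09°  ·
  (2,5): δ = 54.49°  ✓
  (3,4): δ = 138.98°  ·
  (3,5): δ = 102.38°  ·
  (4,5): δ = 143.40°  ·
antipodal pairs: 6

count = 6; pairs: (0,2), (0,3), (0,4), (1,4), (1,5), (2,5)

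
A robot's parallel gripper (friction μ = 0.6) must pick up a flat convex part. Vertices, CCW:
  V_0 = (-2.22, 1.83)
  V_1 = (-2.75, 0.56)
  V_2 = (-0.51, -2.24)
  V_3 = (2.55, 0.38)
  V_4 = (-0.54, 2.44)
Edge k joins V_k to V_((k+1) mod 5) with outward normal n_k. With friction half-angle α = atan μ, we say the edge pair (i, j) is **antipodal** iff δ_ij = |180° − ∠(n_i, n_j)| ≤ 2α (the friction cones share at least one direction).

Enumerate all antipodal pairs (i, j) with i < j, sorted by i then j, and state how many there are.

α = atan 0.6 = 30.96°;  2α = 61.93°
n_0 = (-0.9229, +0.3851)
n_1 = (-0.7809, -0.6247)
n_2 = (+0.6504, -0.7596)
n_3 = (+0.5547, +0.8321)
n_4 = (-0.3413, +0.9400)
  (0,1): δ = 118.69°  ·
  (0,2): δ = 26.78°  ✓
  (0,3): δ = 78.96°  ·
  (0,4): δ = 132.61°  ·
  (1,2): δ = 88.09°  ·
  (1,3): δ = 17.65°  ✓
  (1,4): δ = 71.30°  ·
  (2,3): δ = 74.26°  ·
  (2,4): δ = 20.61°  ✓
  (3,4): δ = 126.35°  ·
antipodal pairs: 3

count = 3; pairs: (0,2), (1,3), (2,4)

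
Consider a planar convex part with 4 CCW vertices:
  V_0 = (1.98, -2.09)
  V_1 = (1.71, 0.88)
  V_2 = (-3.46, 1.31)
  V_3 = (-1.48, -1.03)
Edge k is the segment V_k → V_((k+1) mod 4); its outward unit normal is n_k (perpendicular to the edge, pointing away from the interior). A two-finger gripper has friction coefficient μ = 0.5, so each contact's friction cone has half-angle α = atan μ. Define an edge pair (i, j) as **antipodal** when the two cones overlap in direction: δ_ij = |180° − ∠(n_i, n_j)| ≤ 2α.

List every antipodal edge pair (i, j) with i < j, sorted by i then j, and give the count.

count = 3; pairs: (0,2), (1,2), (1,3)

α = atan 0.5 = 26.57°;  2α = 53.13°
n_0 = (+0.9959, +0.0905)
n_1 = (+0.0829, +0.9966)
n_2 = (-0.7634, -0.6459)
n_3 = (-0.2929, -0.9561)
  (0,1): δ = 99.95°  ·
  (0,2): δ = 35.04°  ✓
  (0,3): δ = 67.77°  ·
  (1,2): δ = 45.01°  ✓
  (1,3): δ = 12.28°  ✓
  (2,3): δ = 147.27°  ·
antipodal pairs: 3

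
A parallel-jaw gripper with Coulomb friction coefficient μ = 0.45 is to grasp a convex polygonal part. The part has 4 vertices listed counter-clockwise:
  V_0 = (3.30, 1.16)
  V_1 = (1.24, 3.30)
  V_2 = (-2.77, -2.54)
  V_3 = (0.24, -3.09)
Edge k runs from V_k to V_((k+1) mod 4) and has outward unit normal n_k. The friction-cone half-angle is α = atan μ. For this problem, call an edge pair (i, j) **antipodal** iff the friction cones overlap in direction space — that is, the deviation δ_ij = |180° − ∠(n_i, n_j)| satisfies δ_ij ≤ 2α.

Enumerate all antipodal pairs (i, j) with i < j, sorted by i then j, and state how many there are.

count = 2; pairs: (0,2), (1,3)

α = atan 0.45 = 24.23°;  2α = 48.46°
n_0 = (+0.7204, +0.6935)
n_1 = (-0.8244, +0.5660)
n_2 = (-0.1797, -0.9837)
n_3 = (+0.8115, -0.5843)
  (0,1): δ = 78.38°  ·
  (0,2): δ = 35.74°  ✓
  (0,3): δ = 100.34°  ·
  (1,2): δ = 65.88°  ·
  (1,3): δ = 1.28°  ✓
  (2,3): δ = 115.40°  ·
antipodal pairs: 2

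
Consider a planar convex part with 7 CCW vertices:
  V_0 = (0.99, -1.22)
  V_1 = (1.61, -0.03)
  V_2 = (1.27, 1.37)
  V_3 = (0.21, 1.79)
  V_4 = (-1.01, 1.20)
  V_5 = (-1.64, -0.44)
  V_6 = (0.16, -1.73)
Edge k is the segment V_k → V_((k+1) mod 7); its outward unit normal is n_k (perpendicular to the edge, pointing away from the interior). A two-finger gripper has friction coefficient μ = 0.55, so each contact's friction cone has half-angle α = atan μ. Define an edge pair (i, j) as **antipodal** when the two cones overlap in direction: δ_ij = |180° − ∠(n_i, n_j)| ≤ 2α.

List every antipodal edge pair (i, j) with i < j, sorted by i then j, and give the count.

count = 8; pairs: (0,3), (0,4), (1,4), (1,5), (2,5), (2,6), (3,6), (4,6)

α = atan 0.55 = 28.81°;  2α = 57.62°
n_0 = (+0.8869, -0.4621)
n_1 = (+0.9718, +0.2360)
n_2 = (+0.3684, +0.9297)
n_3 = (-0.4354, +0.9003)
n_4 = (-0.9335, +0.3586)
n_5 = (-0.5825, -0.8128)
n_6 = (+0.5235, -0.8520)
  (0,1): δ = 138.83°  ·
  (0,2): δ = 84.09°  ·
  (0,3): δ = 36.67°  ✓
  (0,4): δ = 6.51°  ✓
  (0,5): δ = 81.89°  ·
  (0,6): δ = 149.09°  ·
  (1,2): δ = 125.27°  ·
  (1,3): δ = 77.84°  ·
  (1,4): δ = 34.66°  ✓
  (1,5): δ = 40.72°  ✓
  (1,6): δ = 107.92°  ·
  (2,3): δ = 132.58°  ·
  (2,4): δ = 89.40°  ·
  (2,5): δ = 14.01°  ✓
  (2,6): δ = 53.18°  ✓
  (3,4): δ = 136.82°  ·
  (3,5): δ = 61.44°  ·
  (3,6): δ = 5.76°  ✓
  (4,5): δ = 104.61°  ·
  (4,6): δ = 37.42°  ✓
  (5,6): δ = 112.80°  ·
antipodal pairs: 8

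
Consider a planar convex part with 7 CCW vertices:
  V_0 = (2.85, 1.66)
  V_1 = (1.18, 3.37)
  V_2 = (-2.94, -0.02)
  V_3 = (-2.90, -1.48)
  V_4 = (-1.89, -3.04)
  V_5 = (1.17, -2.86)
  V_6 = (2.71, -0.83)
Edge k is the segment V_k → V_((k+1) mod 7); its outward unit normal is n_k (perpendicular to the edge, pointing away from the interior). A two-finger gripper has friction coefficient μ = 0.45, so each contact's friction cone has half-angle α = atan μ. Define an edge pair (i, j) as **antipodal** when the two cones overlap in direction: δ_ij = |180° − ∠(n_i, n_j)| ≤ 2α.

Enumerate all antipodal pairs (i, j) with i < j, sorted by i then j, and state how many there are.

α = atan 0.45 = 24.23°;  2α = 48.46°
n_0 = (+0.7154, +0.6987)
n_1 = (-0.6354, +0.7722)
n_2 = (-0.9996, -0.0274)
n_3 = (-0.8394, -0.5435)
n_4 = (+0.0587, -0.9983)
n_5 = (+0.7967, -0.6044)
n_6 = (+0.9984, -0.0561)
  (0,1): δ = 94.87°  ·
  (0,2): δ = 42.75°  ✓
  (0,3): δ = 11.40°  ✓
  (0,4): δ = 49.04°  ·
  (0,5): δ = 98.49°  ·
  (0,6): δ = 132.46°  ·
  (1,2): δ = 127.88°  ·
  (1,3): δ = 96.53°  ·
  (1,4): δ = 36.08°  ✓
  (1,5): δ = 13.37°  ✓
  (1,6): δ = 47.33°  ✓
  (2,3): δ = 148.65°  ·
  (2,4): δ = 88.20°  ·
  (2,5): δ = 38.75°  ✓
  (2,6): δ = 4.79°  ✓
  (3,4): δ = 119.55°  ·
  (3,5): δ = 70.11°  ·
  (3,6): δ = 36.14°  ✓
  (4,5): δ = 130.55°  ·
  (4,6): δ = 96.58°  ·
  (5,6): δ = 146.03°  ·
antipodal pairs: 8

count = 8; pairs: (0,2), (0,3), (1,4), (1,5), (1,6), (2,5), (2,6), (3,6)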